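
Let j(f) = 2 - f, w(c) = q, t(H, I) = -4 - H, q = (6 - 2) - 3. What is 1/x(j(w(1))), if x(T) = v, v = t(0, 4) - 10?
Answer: -1/14 ≈ -0.071429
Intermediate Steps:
q = 1 (q = 4 - 3 = 1)
w(c) = 1
v = -14 (v = (-4 - 1*0) - 10 = (-4 + 0) - 10 = -4 - 10 = -14)
x(T) = -14
1/x(j(w(1))) = 1/(-14) = -1/14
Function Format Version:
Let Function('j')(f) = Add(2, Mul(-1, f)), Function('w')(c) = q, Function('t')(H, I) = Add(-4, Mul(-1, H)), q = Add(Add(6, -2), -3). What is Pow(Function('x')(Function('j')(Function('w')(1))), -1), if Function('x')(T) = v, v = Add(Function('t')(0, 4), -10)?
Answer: Rational(-1, 14) ≈ -0.071429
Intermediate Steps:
q = 1 (q = Add(4, -3) = 1)
Function('w')(c) = 1
v = -14 (v = Add(Add(-4, Mul(-1, 0)), -10) = Add(Add(-4, 0), -10) = Add(-4, -10) = -14)
Function('x')(T) = -14
Pow(Function('x')(Function('j')(Function('w')(1))), -1) = Pow(-14, -1) = Rational(-1, 14)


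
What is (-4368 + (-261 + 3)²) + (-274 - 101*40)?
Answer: 57882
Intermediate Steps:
(-4368 + (-261 + 3)²) + (-274 - 101*40) = (-4368 + (-258)²) + (-274 - 4040) = (-4368 + 66564) - 4314 = 62196 - 4314 = 57882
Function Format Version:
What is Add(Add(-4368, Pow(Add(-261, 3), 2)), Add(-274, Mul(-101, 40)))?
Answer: 57882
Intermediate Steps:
Add(Add(-4368, Pow(Add(-261, 3), 2)), Add(-274, Mul(-101, 40))) = Add(Add(-4368, Pow(-258, 2)), Add(-274, -4040)) = Add(Add(-4368, 66564), -4314) = Add(62196, -4314) = 57882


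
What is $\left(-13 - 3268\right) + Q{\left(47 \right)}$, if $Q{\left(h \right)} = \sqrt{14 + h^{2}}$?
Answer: $-3281 + 3 \sqrt{247} \approx -3233.9$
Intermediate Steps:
$\left(-13 - 3268\right) + Q{\left(47 \right)} = \left(-13 - 3268\right) + \sqrt{14 + 47^{2}} = -3281 + \sqrt{14 + 2209} = -3281 + \sqrt{2223} = -3281 + 3 \sqrt{247}$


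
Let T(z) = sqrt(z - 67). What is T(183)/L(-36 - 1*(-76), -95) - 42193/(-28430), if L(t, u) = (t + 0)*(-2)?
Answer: 42193/28430 - sqrt(29)/40 ≈ 1.3495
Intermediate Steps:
T(z) = sqrt(-67 + z)
L(t, u) = -2*t (L(t, u) = t*(-2) = -2*t)
T(183)/L(-36 - 1*(-76), -95) - 42193/(-28430) = sqrt(-67 + 183)/((-2*(-36 - 1*(-76)))) - 42193/(-28430) = sqrt(116)/((-2*(-36 + 76))) - 42193*(-1/28430) = (2*sqrt(29))/((-2*40)) + 42193/28430 = (2*sqrt(29))/(-80) + 42193/28430 = (2*sqrt(29))*(-1/80) + 42193/28430 = -sqrt(29)/40 + 42193/28430 = 42193/28430 - sqrt(29)/40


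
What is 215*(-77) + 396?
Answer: -16159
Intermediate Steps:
215*(-77) + 396 = -16555 + 396 = -16159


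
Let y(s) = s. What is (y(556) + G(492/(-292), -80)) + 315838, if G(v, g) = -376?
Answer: 316018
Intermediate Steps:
(y(556) + G(492/(-292), -80)) + 315838 = (556 - 376) + 315838 = 180 + 315838 = 316018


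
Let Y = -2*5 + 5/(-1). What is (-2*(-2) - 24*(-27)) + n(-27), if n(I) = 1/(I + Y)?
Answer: 27383/42 ≈ 651.98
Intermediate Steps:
Y = -15 (Y = -10 + 5*(-1) = -10 - 5 = -15)
n(I) = 1/(-15 + I) (n(I) = 1/(I - 15) = 1/(-15 + I))
(-2*(-2) - 24*(-27)) + n(-27) = (-2*(-2) - 24*(-27)) + 1/(-15 - 27) = (4 + 648) + 1/(-42) = 652 - 1/42 = 27383/42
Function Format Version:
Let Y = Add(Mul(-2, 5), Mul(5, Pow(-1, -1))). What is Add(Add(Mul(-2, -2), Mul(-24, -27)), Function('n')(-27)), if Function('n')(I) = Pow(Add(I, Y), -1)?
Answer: Rational(27383, 42) ≈ 651.98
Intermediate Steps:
Y = -15 (Y = Add(-10, Mul(5, -1)) = Add(-10, -5) = -15)
Function('n')(I) = Pow(Add(-15, I), -1) (Function('n')(I) = Pow(Add(I, -15), -1) = Pow(Add(-15, I), -1))
Add(Add(Mul(-2, -2), Mul(-24, -27)), Function('n')(-27)) = Add(Add(Mul(-2, -2), Mul(-24, -27)), Pow(Add(-15, -27), -1)) = Add(Add(4, 648), Pow(-42, -1)) = Add(652, Rational(-1, 42)) = Rational(27383, 42)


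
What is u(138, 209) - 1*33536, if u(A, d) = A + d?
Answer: -33189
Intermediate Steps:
u(138, 209) - 1*33536 = (138 + 209) - 1*33536 = 347 - 33536 = -33189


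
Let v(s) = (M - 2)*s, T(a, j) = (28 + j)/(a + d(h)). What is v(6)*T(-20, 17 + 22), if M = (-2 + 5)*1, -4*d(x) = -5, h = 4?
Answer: -536/25 ≈ -21.440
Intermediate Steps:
d(x) = 5/4 (d(x) = -¼*(-5) = 5/4)
M = 3 (M = 3*1 = 3)
T(a, j) = (28 + j)/(5/4 + a) (T(a, j) = (28 + j)/(a + 5/4) = (28 + j)/(5/4 + a))
v(s) = s (v(s) = (3 - 2)*s = 1*s = s)
v(6)*T(-20, 17 + 22) = 6*(4*(28 + (17 + 22))/(5 + 4*(-20))) = 6*(4*(28 + 39)/(5 - 80)) = 6*(4*67/(-75)) = 6*(4*(-1/75)*67) = 6*(-268/75) = -536/25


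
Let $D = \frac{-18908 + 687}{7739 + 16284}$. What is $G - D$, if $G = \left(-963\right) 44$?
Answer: $- \frac{1017884335}{24023} \approx -42371.0$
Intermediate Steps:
$D = - \frac{18221}{24023} \approx -0.75848$
$G = -42372$
$G - D = -42372 - - \frac{18221}{24023} = -42372 + \frac{18221}{24023} = - \frac{1017884335}{24023}$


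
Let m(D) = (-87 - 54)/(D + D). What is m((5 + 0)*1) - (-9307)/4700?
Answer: -56963/4700 ≈ -12.120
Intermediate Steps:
m(D) = -141/(2*D) (m(D) = -141*1/(2*D) = -141/(2*D))
m((5 + 0)*1) - (-9307)/4700 = -141/(2*(5 + 0)) - (-9307)/4700 = -141/(2*(5*1)) - (-9307)/4700 = -141/2/5 - 1*(-9307/4700) = -141/2*⅕ + 9307/4700 = -141/10 + 9307/4700 = -56963/4700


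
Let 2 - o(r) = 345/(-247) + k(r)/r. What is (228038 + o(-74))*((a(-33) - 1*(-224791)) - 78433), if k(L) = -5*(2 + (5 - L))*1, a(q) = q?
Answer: 609888542989875/18278 ≈ 3.3367e+10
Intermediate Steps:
k(L) = -35 + 5*L (k(L) = -5*(7 - L)*1 = (-35 + 5*L)*1 = -35 + 5*L)
o(r) = 839/247 - (-35 + 5*r)/r (o(r) = 2 - (345/(-247) + (-35 + 5*r)/r) = 2 - (345*(-1/247) + (-35 + 5*r)/r) = 2 - (-345/247 + (-35 + 5*r)/r) = 2 + (345/247 - (-35 + 5*r)/r) = 839/247 - (-35 + 5*r)/r)
(228038 + o(-74))*((a(-33) - 1*(-224791)) - 78433) = (228038 + (-396/247 + 35/(-74)))*((-33 - 1*(-224791)) - 78433) = (228038 + (-396/247 + 35*(-1/74)))*((-33 + 224791) - 78433) = (228038 + (-396/247 - 35/74))*(224758 - 78433) = (228038 - 37949/18278)*146325 = (4168040615/18278)*146325 = 609888542989875/18278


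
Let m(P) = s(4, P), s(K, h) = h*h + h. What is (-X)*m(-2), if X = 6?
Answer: -12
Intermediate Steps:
s(K, h) = h + h² (s(K, h) = h² + h = h + h²)
m(P) = P*(1 + P)
(-X)*m(-2) = (-1*6)*(-2*(1 - 2)) = -(-12)*(-1) = -6*2 = -12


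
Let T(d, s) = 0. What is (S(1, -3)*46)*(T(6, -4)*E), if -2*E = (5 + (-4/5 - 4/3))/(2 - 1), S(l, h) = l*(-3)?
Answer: 0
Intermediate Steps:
S(l, h) = -3*l
E = -43/30 (E = -(5 + (-4/5 - 4/3))/(2*(2 - 1)) = -(5 + (-4*⅕ - 4*⅓))/(2*1) = -(5 + (-⅘ - 4/3))/2 = -(5 - 32/15)/2 = -43/30 ≈ -1.4333)
(S(1, -3)*46)*(T(6, -4)*E) = (-3*1*46)*(0*(-43/30)) = -3*46*0 = -138*0 = 0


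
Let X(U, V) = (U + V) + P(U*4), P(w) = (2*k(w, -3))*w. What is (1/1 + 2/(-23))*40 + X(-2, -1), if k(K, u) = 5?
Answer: -1069/23 ≈ -46.478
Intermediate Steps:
P(w) = 10*w (P(w) = (2*5)*w = 10*w)
X(U, V) = V + 41*U (X(U, V) = (U + V) + 10*(U*4) = (U + V) + 10*(4*U) = (U + V) + 40*U = V + 41*U)
(1/1 + 2/(-23))*40 + X(-2, -1) = (1/1 + 2/(-23))*40 + (-1 + 41*(-2)) = (1*1 + 2*(-1/23))*40 + (-1 - 82) = (1 - 2/23)*40 - 83 = (21/23)*40 - 83 = 840/23 - 83 = -1069/23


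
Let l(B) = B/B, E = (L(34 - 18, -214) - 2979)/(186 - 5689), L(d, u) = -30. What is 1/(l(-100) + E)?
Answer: 5503/8512 ≈ 0.64650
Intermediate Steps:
E = 3009/5503 (E = (-30 - 2979)/(186 - 5689) = -3009/(-5503) = -3009*(-1/5503) = 3009/5503 ≈ 0.54679)
l(B) = 1
1/(l(-100) + E) = 1/(1 + 3009/5503) = 1/(8512/5503) = 5503/8512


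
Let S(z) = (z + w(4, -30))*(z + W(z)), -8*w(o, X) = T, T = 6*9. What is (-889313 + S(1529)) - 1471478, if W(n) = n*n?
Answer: 7117490383/2 ≈ 3.5587e+9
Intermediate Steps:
T = 54
w(o, X) = -27/4 (w(o, X) = -⅛*54 = -27/4)
W(n) = n²
S(z) = (-27/4 + z)*(z + z²) (S(z) = (z - 27/4)*(z + z²) = (-27/4 + z)*(z + z²))
(-889313 + S(1529)) - 1471478 = (-889313 + (¼)*1529*(-27 - 23*1529 + 4*1529²)) - 1471478 = (-889313 + (¼)*1529*(-27 - 35167 + 4*2337841)) - 1471478 = (-889313 + (¼)*1529*(-27 - 35167 + 9351364)) - 1471478 = (-889313 + (¼)*1529*9316170) - 1471478 = (-889313 + 7122211965/2) - 1471478 = 7120433339/2 - 1471478 = 7117490383/2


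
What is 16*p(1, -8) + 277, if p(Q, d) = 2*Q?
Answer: 309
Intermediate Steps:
16*p(1, -8) + 277 = 16*(2*1) + 277 = 16*2 + 277 = 32 + 277 = 309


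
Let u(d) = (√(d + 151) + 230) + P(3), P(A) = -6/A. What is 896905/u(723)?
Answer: 1076286/269 - 179381*√874/10222 ≈ 3482.3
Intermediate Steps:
u(d) = 228 + √(151 + d) (u(d) = (√(d + 151) + 230) - 6/3 = (√(151 + d) + 230) - 6*⅓ = (230 + √(151 + d)) - 2 = 228 + √(151 + d))
896905/u(723) = 896905/(228 + √(151 + 723)) = 896905/(228 + √874)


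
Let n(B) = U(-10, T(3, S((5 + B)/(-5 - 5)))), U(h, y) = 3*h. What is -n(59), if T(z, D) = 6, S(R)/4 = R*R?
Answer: 30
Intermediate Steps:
S(R) = 4*R² (S(R) = 4*(R*R) = 4*R²)
n(B) = -30 (n(B) = 3*(-10) = -30)
-n(59) = -1*(-30) = 30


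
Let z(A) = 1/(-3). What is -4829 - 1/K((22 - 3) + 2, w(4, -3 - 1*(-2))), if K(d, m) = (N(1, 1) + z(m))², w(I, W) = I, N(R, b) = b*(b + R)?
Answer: -120734/25 ≈ -4829.4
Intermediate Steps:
z(A) = -⅓
N(R, b) = b*(R + b)
K(d, m) = 25/9 (K(d, m) = (1*(1 + 1) - ⅓)² = (1*2 - ⅓)² = (2 - ⅓)² = (5/3)² = 25/9)
-4829 - 1/K((22 - 3) + 2, w(4, -3 - 1*(-2))) = -4829 - 1/25/9 = -4829 - 1*9/25 = -4829 - 9/25 = -120734/25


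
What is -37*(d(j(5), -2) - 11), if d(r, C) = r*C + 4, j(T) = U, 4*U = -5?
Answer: 333/2 ≈ 166.50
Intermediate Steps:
U = -5/4 (U = (1/4)*(-5) = -5/4 ≈ -1.2500)
j(T) = -5/4
d(r, C) = 4 + C*r (d(r, C) = C*r + 4 = 4 + C*r)
-37*(d(j(5), -2) - 11) = -37*((4 - 2*(-5/4)) - 11) = -37*((4 + 5/2) - 11) = -37*(13/2 - 11) = -37*(-9/2) = 333/2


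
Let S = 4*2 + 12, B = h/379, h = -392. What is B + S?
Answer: 7188/379 ≈ 18.966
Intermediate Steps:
B = -392/379 ≈ -1.0343
S = 20 (S = 8 + 12 = 20)
B + S = -392/379 + 20 = 7188/379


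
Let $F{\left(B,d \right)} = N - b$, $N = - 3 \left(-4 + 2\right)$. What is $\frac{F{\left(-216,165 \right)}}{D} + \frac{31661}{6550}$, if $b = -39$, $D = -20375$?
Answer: $\frac{1031677}{213530} \approx 4.8315$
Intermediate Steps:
$N = 6$ ($N = \left(-3\right) \left(-2\right) = 6$)
$F{\left(B,d \right)} = 45$ ($F{\left(B,d \right)} = 6 - -39 = 6 + 39 = 45$)
$\frac{F{\left(-216,165 \right)}}{D} + \frac{31661}{6550} = \frac{45}{-20375} + \frac{31661}{6550} = 45 \left(- \frac{1}{20375}\right) + 31661 \cdot \frac{1}{6550} = - \frac{9}{4075} + \frac{31661}{6550} = \frac{1031677}{213530}$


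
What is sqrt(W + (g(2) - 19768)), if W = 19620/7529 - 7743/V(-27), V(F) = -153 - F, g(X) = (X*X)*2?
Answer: I*sqrt(1969472518017438)/316218 ≈ 140.34*I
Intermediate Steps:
g(X) = 2*X**2 (g(X) = X**2*2 = 2*X**2)
W = 20256389/316218 (W = 19620/7529 - 7743/(-153 - 1*(-27)) = 19620*(1/7529) - 7743/(-153 + 27) = 19620/7529 - 7743/(-126) = 19620/7529 - 7743*(-1/126) = 19620/7529 + 2581/42 = 20256389/316218 ≈ 64.058)
sqrt(W + (g(2) - 19768)) = sqrt(20256389/316218 + (2*2**2 - 19768)) = sqrt(20256389/316218 + (2*4 - 19768)) = sqrt(20256389/316218 + (8 - 19768)) = sqrt(20256389/316218 - 19760) = sqrt(-6228211291/316218) = I*sqrt(1969472518017438)/316218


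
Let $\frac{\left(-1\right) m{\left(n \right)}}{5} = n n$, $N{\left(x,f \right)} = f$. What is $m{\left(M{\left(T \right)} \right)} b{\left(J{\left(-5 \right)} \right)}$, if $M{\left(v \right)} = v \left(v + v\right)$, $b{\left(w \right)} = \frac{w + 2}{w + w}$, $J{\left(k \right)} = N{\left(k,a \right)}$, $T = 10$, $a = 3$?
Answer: $- \frac{500000}{3} \approx -1.6667 \cdot 10^{5}$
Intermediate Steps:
$J{\left(k \right)} = 3$
$b{\left(w \right)} = \frac{2 + w}{2 w}$
$M{\left(v \right)} = 2 v^{2}$ ($M{\left(v \right)} = v 2 v = 2 v^{2}$)
$m{\left(n \right)} = - 5 n^{2}$ ($m{\left(n \right)} = - 5 n n = - 5 n^{2}$)
$m{\left(M{\left(T \right)} \right)} b{\left(J{\left(-5 \right)} \right)} = - 5 \left(2 \cdot 10^{2}\right)^{2} \frac{2 + 3}{2 \cdot 3} = - 5 \left(2 \cdot 100\right)^{2} \cdot \frac{1}{2} \cdot \frac{1}{3} \cdot 5 = - 5 \cdot 200^{2} \cdot \frac{5}{6} = \left(-5\right) 40000 \cdot \frac{5}{6} = \left(-200000\right) \frac{5}{6} = - \frac{500000}{3}$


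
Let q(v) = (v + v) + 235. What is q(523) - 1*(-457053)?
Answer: 458334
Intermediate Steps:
q(v) = 235 + 2*v (q(v) = 2*v + 235 = 235 + 2*v)
q(523) - 1*(-457053) = (235 + 2*523) - 1*(-457053) = (235 + 1046) + 457053 = 1281 + 457053 = 458334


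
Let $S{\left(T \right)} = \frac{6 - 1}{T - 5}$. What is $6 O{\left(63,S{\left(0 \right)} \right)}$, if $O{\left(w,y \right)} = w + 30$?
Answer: $558$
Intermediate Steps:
$S{\left(T \right)} = \frac{5}{-5 + T}$
$O{\left(w,y \right)} = 30 + w$
$6 O{\left(63,S{\left(0 \right)} \right)} = 6 \left(30 + 63\right) = 6 \cdot 93 = 558$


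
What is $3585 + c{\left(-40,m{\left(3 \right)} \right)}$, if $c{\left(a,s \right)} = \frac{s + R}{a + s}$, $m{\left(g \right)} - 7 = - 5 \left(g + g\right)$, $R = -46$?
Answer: $\frac{75308}{21} \approx 3586.1$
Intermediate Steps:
$m{\left(g \right)} = 7 - 10 g$ ($m{\left(g \right)} = 7 - 5 \left(g + g\right) = 7 - 5 \cdot 2 g = 7 - 10 g$)
$c{\left(a,s \right)} = \frac{-46 + s}{a + s}$ ($c{\left(a,s \right)} = \frac{s - 46}{a + s} = \frac{-46 + s}{a + s}$)
$3585 + c{\left(-40,m{\left(3 \right)} \right)} = 3585 + \frac{-46 + \left(7 - 30\right)}{-40 + \left(7 - 30\right)} = 3585 + \frac{-46 - 23}{-40 - 23} = 3585 + \frac{1}{-63} \left(-69\right) = 3585 - - \frac{23}{21} = 3585 + \frac{23}{21} = \frac{75308}{21}$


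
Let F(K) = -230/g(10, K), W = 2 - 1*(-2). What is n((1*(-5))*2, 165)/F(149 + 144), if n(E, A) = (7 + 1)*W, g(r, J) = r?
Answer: -32/23 ≈ -1.3913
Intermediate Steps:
W = 4 (W = 2 + 2 = 4)
F(K) = -23 (F(K) = -230/10 = -230*1/10 = -23)
n(E, A) = 32 (n(E, A) = (7 + 1)*4 = 8*4 = 32)
n((1*(-5))*2, 165)/F(149 + 144) = 32/(-23) = 32*(-1/23) = -32/23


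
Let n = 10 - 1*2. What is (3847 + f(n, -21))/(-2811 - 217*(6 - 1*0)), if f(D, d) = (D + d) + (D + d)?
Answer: -3821/4113 ≈ -0.92901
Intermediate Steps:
n = 8 (n = 10 - 2 = 8)
f(D, d) = 2*D + 2*d
(3847 + f(n, -21))/(-2811 - 217*(6 - 1*0)) = (3847 + (2*8 + 2*(-21)))/(-2811 - 217*(6 - 1*0)) = (3847 + (16 - 42))/(-2811 - 217*(6 + 0)) = (3847 - 26)/(-2811 - 217*6) = 3821/(-2811 - 1302) = 3821/(-4113) = 3821*(-1/4113) = -3821/4113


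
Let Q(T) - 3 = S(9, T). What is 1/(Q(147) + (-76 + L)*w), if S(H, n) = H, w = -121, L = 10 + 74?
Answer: -1/956 ≈ -0.0010460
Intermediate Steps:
L = 84
Q(T) = 12 (Q(T) = 3 + 9 = 12)
1/(Q(147) + (-76 + L)*w) = 1/(12 + (-76 + 84)*(-121)) = 1/(12 + 8*(-121)) = 1/(12 - 968) = 1/(-956) = -1/956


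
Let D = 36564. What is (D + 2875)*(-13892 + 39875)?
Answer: 1024743537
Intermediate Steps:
(D + 2875)*(-13892 + 39875) = (36564 + 2875)*(-13892 + 39875) = 39439*25983 = 1024743537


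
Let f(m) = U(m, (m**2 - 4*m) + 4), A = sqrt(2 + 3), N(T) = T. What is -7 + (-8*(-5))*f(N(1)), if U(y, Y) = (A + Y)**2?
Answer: 233 + 80*sqrt(5) ≈ 411.89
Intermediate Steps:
A = sqrt(5) ≈ 2.2361
U(y, Y) = (Y + sqrt(5))**2 (U(y, Y) = (sqrt(5) + Y)**2 = (Y + sqrt(5))**2)
f(m) = (4 + sqrt(5) + m**2 - 4*m)**2 (f(m) = (((m**2 - 4*m) + 4) + sqrt(5))**2 = ((4 + m**2 - 4*m) + sqrt(5))**2 = (4 + sqrt(5) + m**2 - 4*m)**2)
-7 + (-8*(-5))*f(N(1)) = -7 + (-8*(-5))*(4 + sqrt(5) + 1**2 - 4*1)**2 = -7 + 40*(4 + sqrt(5) + 1 - 4)**2 = -7 + 40*(1 + sqrt(5))**2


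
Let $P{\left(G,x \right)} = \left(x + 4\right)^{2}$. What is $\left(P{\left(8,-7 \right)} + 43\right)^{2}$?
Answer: $2704$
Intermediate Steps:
$P{\left(G,x \right)} = \left(4 + x\right)^{2}$
$\left(P{\left(8,-7 \right)} + 43\right)^{2} = \left(\left(4 - 7\right)^{2} + 43\right)^{2} = \left(\left(-3\right)^{2} + 43\right)^{2} = \left(9 + 43\right)^{2} = 52^{2} = 2704$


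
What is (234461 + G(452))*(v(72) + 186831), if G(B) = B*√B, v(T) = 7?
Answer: 43806224318 + 168901552*√113 ≈ 4.5602e+10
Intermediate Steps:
G(B) = B^(3/2)
(234461 + G(452))*(v(72) + 186831) = (234461 + 452^(3/2))*(7 + 186831) = (234461 + 904*√113)*186838 = 43806224318 + 168901552*√113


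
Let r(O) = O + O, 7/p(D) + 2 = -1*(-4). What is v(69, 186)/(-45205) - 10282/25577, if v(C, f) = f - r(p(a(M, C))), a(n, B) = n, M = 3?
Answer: -469376093/1156208285 ≈ -0.40596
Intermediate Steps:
p(D) = 7/2 (p(D) = 7/(-2 - 1*(-4)) = 7/(-2 + 4) = 7/2)
r(O) = 2*O
v(C, f) = -7 + f (v(C, f) = f - 2*7/2 = f - 1*7 = f - 7 = -7 + f)
v(69, 186)/(-45205) - 10282/25577 = (-7 + 186)/(-45205) - 10282/25577 = 179*(-1/45205) - 10282*1/25577 = -179/45205 - 10282/25577 = -469376093/1156208285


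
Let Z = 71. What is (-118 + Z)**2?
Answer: 2209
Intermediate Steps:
(-118 + Z)**2 = (-118 + 71)**2 = (-47)**2 = 2209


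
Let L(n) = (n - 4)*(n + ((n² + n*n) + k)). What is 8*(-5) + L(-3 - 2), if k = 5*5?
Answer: -670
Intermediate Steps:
k = 25
L(n) = (-4 + n)*(25 + n + 2*n²) (L(n) = (n - 4)*(n + ((n² + n*n) + 25)) = (-4 + n)*(n + ((n² + n²) + 25)) = (-4 + n)*(n + (2*n² + 25)) = (-4 + n)*(n + (25 + 2*n²)) = (-4 + n)*(25 + n + 2*n²))
8*(-5) + L(-3 - 2) = 8*(-5) + (-100 - 7*(-3 - 2)² + 2*(-3 - 2)³ + 21*(-3 - 2)) = -40 + (-100 - 7*(-5)² + 2*(-5)³ + 21*(-5)) = -40 + (-100 - 7*25 + 2*(-125) - 105) = -40 + (-100 - 175 - 250 - 105) = -40 - 630 = -670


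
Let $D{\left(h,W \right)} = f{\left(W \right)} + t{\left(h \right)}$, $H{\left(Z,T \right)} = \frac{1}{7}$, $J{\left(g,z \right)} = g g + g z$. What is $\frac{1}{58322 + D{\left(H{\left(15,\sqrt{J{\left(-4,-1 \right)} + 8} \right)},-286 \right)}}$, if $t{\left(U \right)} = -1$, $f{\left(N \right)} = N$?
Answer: $\frac{1}{58035} \approx 1.7231 \cdot 10^{-5}$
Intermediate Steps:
$J{\left(g,z \right)} = g^{2} + g z$
$H{\left(Z,T \right)} = \frac{1}{7}$
$D{\left(h,W \right)} = -1 + W$ ($D{\left(h,W \right)} = W - 1 = -1 + W$)
$\frac{1}{58322 + D{\left(H{\left(15,\sqrt{J{\left(-4,-1 \right)} + 8} \right)},-286 \right)}} = \frac{1}{58322 - 287} = \frac{1}{58035}$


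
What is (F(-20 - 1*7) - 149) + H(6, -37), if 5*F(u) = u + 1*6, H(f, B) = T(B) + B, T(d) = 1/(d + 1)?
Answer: -34241/180 ≈ -190.23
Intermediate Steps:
T(d) = 1/(1 + d)
H(f, B) = B + 1/(1 + B) (H(f, B) = 1/(1 + B) + B = B + 1/(1 + B))
F(u) = 6/5 + u/5 (F(u) = (u + 1*6)/5 = (u + 6)/5 = (6 + u)/5 = 6/5 + u/5)
(F(-20 - 1*7) - 149) + H(6, -37) = ((6/5 + (-20 - 1*7)/5) - 149) + (1 - 37*(1 - 37))/(1 - 37) = ((6/5 + (-20 - 7)/5) - 149) + (1 - 37*(-36))/(-36) = ((6/5 + (⅕)*(-27)) - 149) - (1 + 1332)/36 = ((6/5 - 27/5) - 149) - 1/36*1333 = (-21/5 - 149) - 1333/36 = -766/5 - 1333/36 = -34241/180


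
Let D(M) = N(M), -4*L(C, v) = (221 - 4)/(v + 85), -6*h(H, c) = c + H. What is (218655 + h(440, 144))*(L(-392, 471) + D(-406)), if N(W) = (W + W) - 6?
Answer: -397654528059/2224 ≈ -1.7880e+8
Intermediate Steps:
h(H, c) = -H/6 - c/6 (h(H, c) = -(c + H)/6 = -(H + c)/6 = -H/6 - c/6)
L(C, v) = -217/(4*(85 + v)) (L(C, v) = -(221 - 4)/(4*(v + 85)) = -217/(4*(85 + v)))
N(W) = -6 + 2*W (N(W) = 2*W - 6 = -6 + 2*W)
D(M) = -6 + 2*M
(218655 + h(440, 144))*(L(-392, 471) + D(-406)) = (218655 + (-⅙*440 - ⅙*144))*(-217/(340 + 4*471) + (-6 + 2*(-406))) = (218655 + (-220/3 - 24))*(-217/(340 + 1884) + (-6 - 812)) = (218655 - 292/3)*(-217/2224 - 818) = 655673*(-217*1/2224 - 818)/3 = 655673*(-217/2224 - 818)/3 = (655673/3)*(-1819449/2224) = -397654528059/2224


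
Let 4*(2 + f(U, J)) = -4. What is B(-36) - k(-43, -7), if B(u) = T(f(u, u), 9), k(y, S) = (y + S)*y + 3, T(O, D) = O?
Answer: -2156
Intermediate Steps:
f(U, J) = -3 (f(U, J) = -2 + (¼)*(-4) = -2 - 1 = -3)
k(y, S) = 3 + y*(S + y) (k(y, S) = (S + y)*y + 3 = y*(S + y) + 3 = 3 + y*(S + y))
B(u) = -3
B(-36) - k(-43, -7) = -3 - (3 + (-43)² - 7*(-43)) = -3 - (3 + 1849 + 301) = -3 - 1*2153 = -3 - 2153 = -2156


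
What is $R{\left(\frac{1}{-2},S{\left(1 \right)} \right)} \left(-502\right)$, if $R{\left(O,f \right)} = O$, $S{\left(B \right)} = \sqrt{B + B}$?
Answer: $251$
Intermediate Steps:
$S{\left(B \right)} = \sqrt{2} \sqrt{B}$ ($S{\left(B \right)} = \sqrt{2 B} = \sqrt{2} \sqrt{B}$)
$R{\left(\frac{1}{-2},S{\left(1 \right)} \right)} \left(-502\right) = \frac{1}{-2} \left(-502\right) = \left(- \frac{1}{2}\right) \left(-502\right) = 251$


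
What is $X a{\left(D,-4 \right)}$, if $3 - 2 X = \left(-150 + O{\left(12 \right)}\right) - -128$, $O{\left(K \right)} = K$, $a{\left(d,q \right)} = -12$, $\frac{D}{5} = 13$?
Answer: $-78$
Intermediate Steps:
$D = 65$ ($D = 5 \cdot 13 = 65$)
$X = \frac{13}{2}$ ($X = \frac{3}{2} - \frac{\left(-150 + 12\right) - -128}{2} = \frac{3}{2} - \frac{-138 + 128}{2} = \frac{3}{2} - -5 = \frac{3}{2} + 5 = \frac{13}{2} \approx 6.5$)
$X a{\left(D,-4 \right)} = \frac{13}{2} \left(-12\right) = -78$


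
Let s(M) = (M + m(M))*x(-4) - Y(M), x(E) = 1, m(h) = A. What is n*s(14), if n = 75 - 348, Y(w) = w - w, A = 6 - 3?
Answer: -4641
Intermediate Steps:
A = 3
m(h) = 3
Y(w) = 0
s(M) = 3 + M (s(M) = (M + 3)*1 - 1*0 = (3 + M)*1 + 0 = (3 + M) + 0 = 3 + M)
n = -273
n*s(14) = -273*(3 + 14) = -273*17 = -4641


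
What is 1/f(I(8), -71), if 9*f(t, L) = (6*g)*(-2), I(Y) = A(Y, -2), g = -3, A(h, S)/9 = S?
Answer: ¼ ≈ 0.25000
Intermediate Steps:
A(h, S) = 9*S
I(Y) = -18 (I(Y) = 9*(-2) = -18)
f(t, L) = 4 (f(t, L) = ((6*(-3))*(-2))/9 = (-18*(-2))/9 = (⅑)*36 = 4)
1/f(I(8), -71) = 1/4 = ¼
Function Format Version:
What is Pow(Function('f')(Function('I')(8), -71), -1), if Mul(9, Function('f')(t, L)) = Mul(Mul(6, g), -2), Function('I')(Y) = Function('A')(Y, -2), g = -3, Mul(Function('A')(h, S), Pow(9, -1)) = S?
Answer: Rational(1, 4) ≈ 0.25000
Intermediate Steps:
Function('A')(h, S) = Mul(9, S)
Function('I')(Y) = -18 (Function('I')(Y) = Mul(9, -2) = -18)
Function('f')(t, L) = 4 (Function('f')(t, L) = Mul(Rational(1, 9), Mul(Mul(6, -3), -2)) = Mul(Rational(1, 9), Mul(-18, -2)) = Mul(Rational(1, 9), 36) = 4)
Pow(Function('f')(Function('I')(8), -71), -1) = Pow(4, -1) = Rational(1, 4)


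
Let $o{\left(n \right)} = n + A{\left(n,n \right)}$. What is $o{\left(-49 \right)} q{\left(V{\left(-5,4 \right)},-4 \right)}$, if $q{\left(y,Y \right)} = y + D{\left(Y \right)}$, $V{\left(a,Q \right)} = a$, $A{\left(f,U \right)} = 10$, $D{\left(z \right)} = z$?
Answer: $351$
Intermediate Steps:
$o{\left(n \right)} = 10 + n$ ($o{\left(n \right)} = n + 10 = 10 + n$)
$q{\left(y,Y \right)} = Y + y$ ($q{\left(y,Y \right)} = y + Y = Y + y$)
$o{\left(-49 \right)} q{\left(V{\left(-5,4 \right)},-4 \right)} = \left(10 - 49\right) \left(-4 - 5\right) = \left(-39\right) \left(-9\right) = 351$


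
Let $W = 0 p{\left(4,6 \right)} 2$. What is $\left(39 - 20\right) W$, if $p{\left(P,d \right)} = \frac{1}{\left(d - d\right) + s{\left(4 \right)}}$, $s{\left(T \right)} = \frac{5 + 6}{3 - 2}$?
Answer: $0$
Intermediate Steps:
$s{\left(T \right)} = 11$ ($s{\left(T \right)} = \frac{11}{1} = 11 \cdot 1 = 11$)
$p{\left(P,d \right)} = \frac{1}{11}$ ($p{\left(P,d \right)} = \frac{1}{\left(d - d\right) + 11} = \frac{1}{0 + 11} = \frac{1}{11}$)
$W = 0$ ($W = 0 \cdot \frac{1}{11} \cdot 2 = 0 \cdot 2 = 0$)
$\left(39 - 20\right) W = \left(39 - 20\right) 0 = 19 \cdot 0 = 0$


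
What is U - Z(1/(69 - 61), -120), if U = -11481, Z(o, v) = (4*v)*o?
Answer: -11421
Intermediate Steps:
Z(o, v) = 4*o*v
U - Z(1/(69 - 61), -120) = -11481 - 4*(-120)/(69 - 61) = -11481 - 4*(-120)/8 = -11481 - 1*(-60) = -11481 + 60 = -11421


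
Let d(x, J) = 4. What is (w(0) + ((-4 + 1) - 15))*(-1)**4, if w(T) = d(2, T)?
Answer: -14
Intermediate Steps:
w(T) = 4
(w(0) + ((-4 + 1) - 15))*(-1)**4 = (4 + ((-4 + 1) - 15))*(-1)**4 = (4 + (-3 - 15))*1 = (4 - 18)*1 = -14*1 = -14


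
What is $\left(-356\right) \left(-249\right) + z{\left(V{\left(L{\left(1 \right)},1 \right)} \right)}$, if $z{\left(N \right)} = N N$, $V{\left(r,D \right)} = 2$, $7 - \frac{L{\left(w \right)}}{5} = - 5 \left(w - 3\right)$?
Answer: $88648$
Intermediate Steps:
$L{\left(w \right)} = -40 + 25 w$ ($L{\left(w \right)} = 35 - 5 \left(- 5 \left(w - 3\right)\right) = 35 - 5 \left(- 5 \left(-3 + w\right)\right) = 35 - 5 \left(15 - 5 w\right) = 35 + \left(-75 + 25 w\right) = -40 + 25 w$)
$z{\left(N \right)} = N^{2}$
$\left(-356\right) \left(-249\right) + z{\left(V{\left(L{\left(1 \right)},1 \right)} \right)} = \left(-356\right) \left(-249\right) + 2^{2} = 88644 + 4 = 88648$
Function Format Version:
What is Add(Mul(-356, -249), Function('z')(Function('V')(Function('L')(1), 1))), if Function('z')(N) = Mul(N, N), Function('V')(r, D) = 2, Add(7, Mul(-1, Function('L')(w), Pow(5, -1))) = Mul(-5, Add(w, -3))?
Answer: 88648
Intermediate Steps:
Function('L')(w) = Add(-40, Mul(25, w)) (Function('L')(w) = Add(35, Mul(-5, Mul(-5, Add(w, -3)))) = Add(35, Mul(-5, Mul(-5, Add(-3, w)))) = Add(35, Mul(-5, Add(15, Mul(-5, w)))) = Add(35, Add(-75, Mul(25, w))) = Add(-40, Mul(25, w)))
Function('z')(N) = Pow(N, 2)
Add(Mul(-356, -249), Function('z')(Function('V')(Function('L')(1), 1))) = Add(Mul(-356, -249), Pow(2, 2)) = Add(88644, 4) = 88648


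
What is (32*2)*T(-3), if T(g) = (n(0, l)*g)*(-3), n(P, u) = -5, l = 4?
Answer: -2880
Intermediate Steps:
T(g) = 15*g (T(g) = -5*g*(-3) = 15*g)
(32*2)*T(-3) = (32*2)*(15*(-3)) = 64*(-45) = -2880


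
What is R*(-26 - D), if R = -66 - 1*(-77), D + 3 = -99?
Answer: 836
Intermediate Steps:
D = -102 (D = -3 - 99 = -102)
R = 11 (R = -66 + 77 = 11)
R*(-26 - D) = 11*(-26 - 1*(-102)) = 11*(-26 + 102) = 11*76 = 836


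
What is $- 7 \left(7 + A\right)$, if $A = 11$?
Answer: $-126$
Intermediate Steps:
$- 7 \left(7 + A\right) = - 7 \left(7 + 11\right) = \left(-7\right) 18 = -126$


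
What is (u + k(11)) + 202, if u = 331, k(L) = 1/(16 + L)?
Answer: 14392/27 ≈ 533.04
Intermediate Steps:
(u + k(11)) + 202 = (331 + 1/(16 + 11)) + 202 = (331 + 1/27) + 202 = 8938/27 + 202 = 14392/27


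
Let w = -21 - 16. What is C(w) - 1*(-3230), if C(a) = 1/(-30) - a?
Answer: 98009/30 ≈ 3267.0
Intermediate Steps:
w = -37
C(a) = -1/30 - a
C(w) - 1*(-3230) = (-1/30 - 1*(-37)) - 1*(-3230) = (-1/30 + 37) + 3230 = 1109/30 + 3230 = 98009/30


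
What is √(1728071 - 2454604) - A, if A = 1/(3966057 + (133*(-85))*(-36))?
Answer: -1/4373037 + I*√726533 ≈ -2.2867e-7 + 852.37*I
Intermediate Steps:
A = 1/4373037 (A = 1/(3966057 - 11305*(-36)) = 1/(3966057 + 406980) = 1/4373037 ≈ 2.2867e-7)
√(1728071 - 2454604) - A = √(1728071 - 2454604) - 1*1/4373037 = √(-726533) - 1/4373037 = I*√726533 - 1/4373037 = -1/4373037 + I*√726533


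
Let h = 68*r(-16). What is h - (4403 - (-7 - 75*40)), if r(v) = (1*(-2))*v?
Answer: -5234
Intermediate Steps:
r(v) = -2*v
h = 2176 (h = 68*(-2*(-16)) = 68*32 = 2176)
h - (4403 - (-7 - 75*40)) = 2176 - (4403 - (-7 - 75*40)) = 2176 - (4403 - (-7 - 3000)) = 2176 - (4403 - 1*(-3007)) = 2176 - (4403 + 3007) = 2176 - 1*7410 = 2176 - 7410 = -5234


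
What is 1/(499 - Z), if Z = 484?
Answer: 1/15 ≈ 0.066667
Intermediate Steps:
1/(499 - Z) = 1/(499 - 1*484) = 1/(499 - 484) = 1/15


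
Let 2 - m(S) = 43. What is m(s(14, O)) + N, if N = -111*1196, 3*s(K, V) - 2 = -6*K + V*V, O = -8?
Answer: -132797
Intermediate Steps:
s(K, V) = 2/3 - 2*K + V**2/3 (s(K, V) = 2/3 + (-6*K + V*V)/3 = 2/3 + (-6*K + V**2)/3 = 2/3 + (V**2 - 6*K)/3 = 2/3 + (-2*K + V**2/3) = 2/3 - 2*K + V**2/3)
N = -132756
m(S) = -41 (m(S) = 2 - 1*43 = 2 - 43 = -41)
m(s(14, O)) + N = -41 - 132756 = -132797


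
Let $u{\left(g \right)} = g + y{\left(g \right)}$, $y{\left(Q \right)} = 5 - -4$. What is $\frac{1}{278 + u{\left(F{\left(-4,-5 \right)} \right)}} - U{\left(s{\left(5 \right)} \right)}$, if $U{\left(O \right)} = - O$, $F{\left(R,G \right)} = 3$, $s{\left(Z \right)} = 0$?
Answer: $\frac{1}{290} \approx 0.0034483$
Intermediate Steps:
$y{\left(Q \right)} = 9$ ($y{\left(Q \right)} = 5 + 4 = 9$)
$u{\left(g \right)} = 9 + g$ ($u{\left(g \right)} = g + 9 = 9 + g$)
$\frac{1}{278 + u{\left(F{\left(-4,-5 \right)} \right)}} - U{\left(s{\left(5 \right)} \right)} = \frac{1}{278 + \left(9 + 3\right)} - \left(-1\right) 0 = \frac{1}{278 + 12} - 0 = \frac{1}{290} + 0 = \frac{1}{290}$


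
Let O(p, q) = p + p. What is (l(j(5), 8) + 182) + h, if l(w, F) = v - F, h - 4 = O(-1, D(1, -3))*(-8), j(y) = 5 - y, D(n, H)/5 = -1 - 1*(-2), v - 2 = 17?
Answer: 213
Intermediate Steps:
v = 19 (v = 2 + 17 = 19)
D(n, H) = 5 (D(n, H) = 5*(-1 - 1*(-2)) = 5*(-1 + 2) = 5*1 = 5)
O(p, q) = 2*p
h = 20 (h = 4 + (2*(-1))*(-8) = 4 - 2*(-8) = 4 + 16 = 20)
l(w, F) = 19 - F
(l(j(5), 8) + 182) + h = ((19 - 1*8) + 182) + 20 = ((19 - 8) + 182) + 20 = (11 + 182) + 20 = 193 + 20 = 213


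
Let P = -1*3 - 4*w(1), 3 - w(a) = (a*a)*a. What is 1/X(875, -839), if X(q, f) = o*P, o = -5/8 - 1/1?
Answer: 8/143 ≈ 0.055944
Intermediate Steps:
w(a) = 3 - a³ (w(a) = 3 - a*a*a = 3 - a²*a = 3 - a³)
o = -13/8 (o = -5*⅛ - 1*1 = -5/8 - 1 = -13/8 ≈ -1.6250)
P = -11 (P = -1*3 - 4*(3 - 1*1³) = -3 - 4*(3 - 1*1) = -3 - 4*(3 - 1) = -3 - 4*2 = -3 - 8 = -11)
X(q, f) = 143/8 (X(q, f) = -13/8*(-11) = 143/8)
1/X(875, -839) = 1/(143/8) = 8/143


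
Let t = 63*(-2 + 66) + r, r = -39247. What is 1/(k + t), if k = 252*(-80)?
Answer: -1/55375 ≈ -1.8059e-5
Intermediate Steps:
k = -20160
t = -35215 (t = 63*(-2 + 66) - 39247 = 63*64 - 39247 = 4032 - 39247 = -35215)
1/(k + t) = 1/(-20160 - 35215) = 1/(-55375) = -1/55375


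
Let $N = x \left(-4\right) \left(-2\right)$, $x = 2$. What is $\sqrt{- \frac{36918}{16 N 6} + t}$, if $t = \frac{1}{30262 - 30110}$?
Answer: $\frac{25 i \sqrt{3553}}{304} \approx 4.9019 i$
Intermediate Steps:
$N = 16$ ($N = 2 \left(-4\right) \left(-2\right) = \left(-8\right) \left(-2\right) = 16$)
$t = \frac{1}{152} \approx 0.0065789$
$\sqrt{- \frac{36918}{16 N 6} + t} = \sqrt{- \frac{36918}{16 \cdot 16 \cdot 6} + \frac{1}{152}} = \sqrt{- \frac{36918}{256 \cdot 6} + \frac{1}{152}} = \sqrt{- \frac{36918}{1536} + \frac{1}{152}} = \sqrt{\left(-36918\right) \frac{1}{1536} + \frac{1}{152}} = \sqrt{- \frac{6153}{256} + \frac{1}{152}} = \sqrt{- \frac{116875}{4864}} = \frac{25 i \sqrt{3553}}{304}$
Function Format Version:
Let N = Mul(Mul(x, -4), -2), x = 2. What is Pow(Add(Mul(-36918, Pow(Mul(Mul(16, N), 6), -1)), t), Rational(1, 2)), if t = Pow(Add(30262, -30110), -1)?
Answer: Mul(Rational(25, 304), I, Pow(3553, Rational(1, 2))) ≈ Mul(4.9019, I)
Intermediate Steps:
N = 16 (N = Mul(Mul(2, -4), -2) = Mul(-8, -2) = 16)
t = Rational(1, 152) (t = Pow(152, -1) = Rational(1, 152) ≈ 0.0065789)
Pow(Add(Mul(-36918, Pow(Mul(Mul(16, N), 6), -1)), t), Rational(1, 2)) = Pow(Add(Mul(-36918, Pow(Mul(Mul(16, 16), 6), -1)), Rational(1, 152)), Rational(1, 2)) = Pow(Add(Mul(-36918, Pow(Mul(256, 6), -1)), Rational(1, 152)), Rational(1, 2)) = Pow(Add(Mul(-36918, Pow(1536, -1)), Rational(1, 152)), Rational(1, 2)) = Pow(Add(Mul(-36918, Rational(1, 1536)), Rational(1, 152)), Rational(1, 2)) = Pow(Add(Rational(-6153, 256), Rational(1, 152)), Rational(1, 2)) = Pow(Rational(-116875, 4864), Rational(1, 2)) = Mul(Rational(25, 304), I, Pow(3553, Rational(1, 2)))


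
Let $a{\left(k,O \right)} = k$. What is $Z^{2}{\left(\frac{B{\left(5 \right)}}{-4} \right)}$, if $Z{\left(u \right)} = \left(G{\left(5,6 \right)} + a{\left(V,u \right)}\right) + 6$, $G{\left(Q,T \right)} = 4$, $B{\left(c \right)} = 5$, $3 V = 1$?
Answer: $\frac{961}{9} \approx 106.78$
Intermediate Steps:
$V = \frac{1}{3}$ ($V = \frac{1}{3} \cdot 1 = \frac{1}{3} \approx 0.33333$)
$Z{\left(u \right)} = \frac{31}{3}$ ($Z{\left(u \right)} = \left(4 + \frac{1}{3}\right) + 6 = \frac{13}{3} + 6 = \frac{31}{3}$)
$Z^{2}{\left(\frac{B{\left(5 \right)}}{-4} \right)} = \left(\frac{31}{3}\right)^{2} = \frac{961}{9}$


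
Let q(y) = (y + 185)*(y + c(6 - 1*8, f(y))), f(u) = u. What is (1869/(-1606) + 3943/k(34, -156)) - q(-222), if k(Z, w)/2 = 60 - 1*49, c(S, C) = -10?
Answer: -6749967/803 ≈ -8405.9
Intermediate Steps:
q(y) = (-10 + y)*(185 + y) (q(y) = (y + 185)*(y - 10) = (185 + y)*(-10 + y) = (-10 + y)*(185 + y))
k(Z, w) = 22 (k(Z, w) = 2*(60 - 1*49) = 2*(60 - 49) = 2*11 = 22)
(1869/(-1606) + 3943/k(34, -156)) - q(-222) = (1869/(-1606) + 3943/22) - (-1850 + (-222)**2 + 175*(-222)) = (1869*(-1/1606) + 3943*(1/22)) - (-1850 + 49284 - 38850) = (-1869/1606 + 3943/22) - 1*8584 = 142985/803 - 8584 = -6749967/803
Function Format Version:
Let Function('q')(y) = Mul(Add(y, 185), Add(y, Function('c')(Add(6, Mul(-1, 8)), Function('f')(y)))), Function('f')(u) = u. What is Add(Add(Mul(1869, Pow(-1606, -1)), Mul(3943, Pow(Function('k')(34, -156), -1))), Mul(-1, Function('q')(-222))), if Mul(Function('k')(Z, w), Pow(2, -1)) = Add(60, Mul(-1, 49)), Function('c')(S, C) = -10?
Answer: Rational(-6749967, 803) ≈ -8405.9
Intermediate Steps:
Function('q')(y) = Mul(Add(-10, y), Add(185, y)) (Function('q')(y) = Mul(Add(y, 185), Add(y, -10)) = Mul(Add(185, y), Add(-10, y)) = Mul(Add(-10, y), Add(185, y)))
Function('k')(Z, w) = 22 (Function('k')(Z, w) = Mul(2, Add(60, Mul(-1, 49))) = Mul(2, Add(60, -49)) = Mul(2, 11) = 22)
Add(Add(Mul(1869, Pow(-1606, -1)), Mul(3943, Pow(Function('k')(34, -156), -1))), Mul(-1, Function('q')(-222))) = Add(Add(Mul(1869, Pow(-1606, -1)), Mul(3943, Pow(22, -1))), Mul(-1, Add(-1850, Pow(-222, 2), Mul(175, -222)))) = Add(Add(Mul(1869, Rational(-1, 1606)), Mul(3943, Rational(1, 22))), Mul(-1, Add(-1850, 49284, -38850))) = Add(Add(Rational(-1869, 1606), Rational(3943, 22)), Mul(-1, 8584)) = Add(Rational(142985, 803), -8584) = Rational(-6749967, 803)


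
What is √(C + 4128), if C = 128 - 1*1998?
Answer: √2258 ≈ 47.518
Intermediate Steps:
C = -1870 (C = 128 - 1998 = -1870)
√(C + 4128) = √(-1870 + 4128) = √2258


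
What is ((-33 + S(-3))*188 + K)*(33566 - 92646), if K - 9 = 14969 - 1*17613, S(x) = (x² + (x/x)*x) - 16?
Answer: 633278520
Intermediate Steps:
S(x) = -16 + x + x² (S(x) = (x² + 1*x) - 16 = (x² + x) - 16 = (x + x²) - 16 = -16 + x + x²)
K = -2635 (K = 9 + (14969 - 1*17613) = 9 + (14969 - 17613) = 9 - 2644 = -2635)
((-33 + S(-3))*188 + K)*(33566 - 92646) = ((-33 + (-16 - 3 + (-3)²))*188 - 2635)*(33566 - 92646) = ((-33 + (-16 - 3 + 9))*188 - 2635)*(-59080) = ((-33 - 10)*188 - 2635)*(-59080) = (-43*188 - 2635)*(-59080) = (-8084 - 2635)*(-59080) = -10719*(-59080) = 633278520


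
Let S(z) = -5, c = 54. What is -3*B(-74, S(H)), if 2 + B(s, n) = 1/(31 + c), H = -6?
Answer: 507/85 ≈ 5.9647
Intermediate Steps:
B(s, n) = -169/85 (B(s, n) = -2 + 1/(31 + 54) = -2 + 1/85 = -169/85)
-3*B(-74, S(H)) = -3*(-169/85) = 507/85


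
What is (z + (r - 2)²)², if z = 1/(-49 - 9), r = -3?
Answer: 2099601/3364 ≈ 624.14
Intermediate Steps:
z = -1/58 (z = 1/(-58) = -1/58 ≈ -0.017241)
(z + (r - 2)²)² = (-1/58 + (-3 - 2)²)² = (-1/58 + (-5)²)² = (-1/58 + 25)² = (1449/58)² = 2099601/3364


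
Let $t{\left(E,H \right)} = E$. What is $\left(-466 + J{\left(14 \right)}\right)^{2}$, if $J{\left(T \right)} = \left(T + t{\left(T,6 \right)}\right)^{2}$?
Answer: $101124$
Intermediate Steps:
$J{\left(T \right)} = 4 T^{2}$ ($J{\left(T \right)} = \left(T + T\right)^{2} = \left(2 T\right)^{2} = 4 T^{2}$)
$\left(-466 + J{\left(14 \right)}\right)^{2} = \left(-466 + 4 \cdot 14^{2}\right)^{2} = \left(-466 + 4 \cdot 196\right)^{2} = \left(-466 + 784\right)^{2} = 318^{2} = 101124$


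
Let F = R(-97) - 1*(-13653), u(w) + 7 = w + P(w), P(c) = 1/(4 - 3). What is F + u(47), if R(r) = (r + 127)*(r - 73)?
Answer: 8594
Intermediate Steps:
P(c) = 1 (P(c) = 1/1 = 1)
u(w) = -6 + w (u(w) = -7 + (w + 1) = -7 + (1 + w) = -6 + w)
R(r) = (-73 + r)*(127 + r) (R(r) = (127 + r)*(-73 + r) = (-73 + r)*(127 + r))
F = 8553 (F = (-9271 + (-97)² + 54*(-97)) - 1*(-13653) = (-9271 + 9409 - 5238) + 13653 = -5100 + 13653 = 8553)
F + u(47) = 8553 + (-6 + 47) = 8553 + 41 = 8594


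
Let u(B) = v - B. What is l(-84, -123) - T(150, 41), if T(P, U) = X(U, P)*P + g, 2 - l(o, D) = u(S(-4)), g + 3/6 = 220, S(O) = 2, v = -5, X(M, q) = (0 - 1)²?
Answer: -721/2 ≈ -360.50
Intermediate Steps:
X(M, q) = 1 (X(M, q) = (-1)² = 1)
g = 439/2 (g = -½ + 220 = 439/2 ≈ 219.50)
u(B) = -5 - B
l(o, D) = 9 (l(o, D) = 2 - (-5 - 1*2) = 2 - (-5 - 2) = 2 - 1*(-7) = 2 + 7 = 9)
T(P, U) = 439/2 + P (T(P, U) = 1*P + 439/2 = P + 439/2 = 439/2 + P)
l(-84, -123) - T(150, 41) = 9 - (439/2 + 150) = 9 - 1*739/2 = 9 - 739/2 = -721/2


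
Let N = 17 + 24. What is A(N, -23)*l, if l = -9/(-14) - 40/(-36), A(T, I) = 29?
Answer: 6409/126 ≈ 50.865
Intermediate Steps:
N = 41
l = 221/126 (l = -9*(-1/14) - 40*(-1/36) = 9/14 + 10/9 = 221/126 ≈ 1.7540)
A(N, -23)*l = 29*(221/126) = 6409/126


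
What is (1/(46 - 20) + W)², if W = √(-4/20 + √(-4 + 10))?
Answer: (5 + 26*√5*√(-1 + 5*√6))²/16900 ≈ 2.3663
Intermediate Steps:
W = √(-⅕ + √6) (W = √(-4*1/20 + √6) = √(-⅕ + √6) ≈ 1.4998)
(1/(46 - 20) + W)² = (1/(46 - 20) + √(-5 + 25*√6)/5)² = (1/26 + √(-5 + 25*√6)/5)²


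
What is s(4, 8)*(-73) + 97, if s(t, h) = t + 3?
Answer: -414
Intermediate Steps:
s(t, h) = 3 + t
s(4, 8)*(-73) + 97 = (3 + 4)*(-73) + 97 = 7*(-73) + 97 = -511 + 97 = -414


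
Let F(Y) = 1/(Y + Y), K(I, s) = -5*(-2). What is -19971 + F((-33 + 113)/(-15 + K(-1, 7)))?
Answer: -639073/32 ≈ -19971.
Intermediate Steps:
K(I, s) = 10
F(Y) = 1/(2*Y)
-19971 + F((-33 + 113)/(-15 + K(-1, 7))) = -19971 + 1/(2*(((-33 + 113)/(-15 + 10)))) = -19971 + 1/(2*((80/(-5)))) = -19971 + 1/(2*((80*(-⅕)))) = -19971 + (½)/(-16) = -19971 + (½)*(-1/16) = -19971 - 1/32 = -639073/32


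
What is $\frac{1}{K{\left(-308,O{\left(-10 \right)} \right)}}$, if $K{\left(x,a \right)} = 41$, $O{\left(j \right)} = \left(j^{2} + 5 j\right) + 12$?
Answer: $\frac{1}{41} \approx 0.02439$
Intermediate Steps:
$O{\left(j \right)} = 12 + j^{2} + 5 j$
$\frac{1}{K{\left(-308,O{\left(-10 \right)} \right)}} = \frac{1}{41}$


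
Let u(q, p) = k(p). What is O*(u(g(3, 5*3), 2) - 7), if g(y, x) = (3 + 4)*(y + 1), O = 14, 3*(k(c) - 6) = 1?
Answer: -28/3 ≈ -9.3333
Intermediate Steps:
k(c) = 19/3 (k(c) = 6 + (1/3)*1 = 6 + 1/3 = 19/3)
g(y, x) = 7 + 7*y (g(y, x) = 7*(1 + y) = 7 + 7*y)
u(q, p) = 19/3
O*(u(g(3, 5*3), 2) - 7) = 14*(19/3 - 7) = 14*(-2/3) = -28/3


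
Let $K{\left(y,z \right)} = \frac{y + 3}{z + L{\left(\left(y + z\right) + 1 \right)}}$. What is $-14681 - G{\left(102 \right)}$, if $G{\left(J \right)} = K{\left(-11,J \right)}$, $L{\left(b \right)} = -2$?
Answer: $- \frac{367023}{25} \approx -14681.0$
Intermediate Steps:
$K{\left(y,z \right)} = \frac{3 + y}{-2 + z}$ ($K{\left(y,z \right)} = \frac{y + 3}{z - 2} = \frac{3 + y}{-2 + z}$)
$G{\left(J \right)} = - \frac{8}{-2 + J}$ ($G{\left(J \right)} = \frac{3 - 11}{-2 + J} = \frac{1}{-2 + J} \left(-8\right) = - \frac{8}{-2 + J}$)
$-14681 - G{\left(102 \right)} = -14681 - - \frac{8}{-2 + 102} = -14681 - - \frac{8}{100} = -14681 - \left(-8\right) \frac{1}{100} = -14681 - - \frac{2}{25} = -14681 + \frac{2}{25} = - \frac{367023}{25}$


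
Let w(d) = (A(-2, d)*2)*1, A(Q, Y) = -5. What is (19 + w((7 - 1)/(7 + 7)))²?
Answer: 81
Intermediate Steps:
w(d) = -10 (w(d) = -5*2*1 = -10*1 = -10)
(19 + w((7 - 1)/(7 + 7)))² = (19 - 10)² = 9² = 81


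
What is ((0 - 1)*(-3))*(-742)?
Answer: -2226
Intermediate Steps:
((0 - 1)*(-3))*(-742) = -1*(-3)*(-742) = 3*(-742) = -2226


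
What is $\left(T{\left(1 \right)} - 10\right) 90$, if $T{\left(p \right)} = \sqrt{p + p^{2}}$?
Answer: $-900 + 90 \sqrt{2} \approx -772.72$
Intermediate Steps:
$\left(T{\left(1 \right)} - 10\right) 90 = \left(\sqrt{1 \left(1 + 1\right)} - 10\right) 90 = \left(\sqrt{1 \cdot 2} - 10\right) 90 = \left(\sqrt{2} - 10\right) 90 = \left(-10 + \sqrt{2}\right) 90 = -900 + 90 \sqrt{2}$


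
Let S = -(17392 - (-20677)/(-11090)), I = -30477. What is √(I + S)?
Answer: I*√5887088050970/11090 ≈ 218.79*I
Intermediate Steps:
S = -192856603/11090 (S = -(17392 - (-20677)*(-1)/11090) = -(17392 - 1*20677/11090) = -(17392 - 20677/11090) = -1*192856603/11090 = -192856603/11090 ≈ -17390.)
√(I + S) = √(-30477 - 192856603/11090) = √(-530846533/11090) = I*√5887088050970/11090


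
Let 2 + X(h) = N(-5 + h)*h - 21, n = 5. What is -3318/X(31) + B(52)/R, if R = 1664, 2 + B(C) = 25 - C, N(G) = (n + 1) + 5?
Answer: -921729/88192 ≈ -10.451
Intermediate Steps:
N(G) = 11 (N(G) = (5 + 1) + 5 = 6 + 5 = 11)
B(C) = 23 - C (B(C) = -2 + (25 - C) = 23 - C)
X(h) = -23 + 11*h (X(h) = -2 + (11*h - 21) = -2 + (-21 + 11*h) = -23 + 11*h)
-3318/X(31) + B(52)/R = -3318/(-23 + 11*31) + (23 - 1*52)/1664 = -3318/(-23 + 341) + (23 - 52)*(1/1664) = -3318/318 - 29*1/1664 = -3318*1/318 - 29/1664 = -553/53 - 29/1664 = -921729/88192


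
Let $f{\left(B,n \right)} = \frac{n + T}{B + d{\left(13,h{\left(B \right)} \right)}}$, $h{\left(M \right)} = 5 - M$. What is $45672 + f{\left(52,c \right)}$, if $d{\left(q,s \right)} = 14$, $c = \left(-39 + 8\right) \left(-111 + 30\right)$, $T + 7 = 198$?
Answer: $\frac{1508527}{33} \approx 45713.0$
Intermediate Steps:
$T = 191$ ($T = -7 + 198 = 191$)
$c = 2511$ ($c = \left(-31\right) \left(-81\right) = 2511$)
$f{\left(B,n \right)} = \frac{191 + n}{14 + B}$ ($f{\left(B,n \right)} = \frac{n + 191}{B + 14} = \frac{191 + n}{14 + B}$)
$45672 + f{\left(52,c \right)} = 45672 + \frac{191 + 2511}{14 + 52} = 45672 + \frac{1}{66} \cdot 2702 = 45672 + \frac{1351}{33} = \frac{1508527}{33}$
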